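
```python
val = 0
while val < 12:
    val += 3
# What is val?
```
Trace:
  val=0
  val=3
  val=6
  val=9
  val=12

Final answer: 12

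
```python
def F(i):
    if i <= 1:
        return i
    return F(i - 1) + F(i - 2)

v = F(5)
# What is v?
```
Call trace (a repeated sub-call is expanded the first time; later identical calls just restate its return value):
F(i=5)
  F(i=4)
    F(i=3)
      F(i=2)
        F(i=1)
        -> return 1
        F(i=0)
        -> return 0
      -> return 1
      F(i=1)
      -> return 1
    -> return 2
    F(i=2) -> return 1  (same call as traced above)
  -> return 3
  F(i=3) -> return 2  (same call as traced above)
-> return 5

Final answer: 5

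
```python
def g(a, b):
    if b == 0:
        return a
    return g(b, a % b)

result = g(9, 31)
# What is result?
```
Call trace:
g(a=9, b=31)
  g(a=31, b=9)
    g(a=9, b=4)
      g(a=4, b=1)
        g(a=1, b=0)
        -> return 1
      -> return 1
    -> return 1
  -> return 1
-> return 1

Final answer: 1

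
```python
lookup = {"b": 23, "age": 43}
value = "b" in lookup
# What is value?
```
Trace:
  lookup={'b': 23, 'age': 43}
  lookup={'b': 23, 'age': 43}, value=True

Final answer: True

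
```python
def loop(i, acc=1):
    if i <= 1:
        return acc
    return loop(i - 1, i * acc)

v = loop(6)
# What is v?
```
Call trace:
loop(i=6, acc=1)
  loop(i=5, acc=6)
    loop(i=4, acc=30)
      loop(i=3, acc=120)
        loop(i=2, acc=360)
          loop(i=1, acc=720)
          -> return 720
        -> return 720
      -> return 720
    -> return 720
  -> return 720
-> return 720

Final answer: 720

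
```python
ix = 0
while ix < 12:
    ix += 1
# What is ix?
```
Trace:
  ix=0
  ix=1
  ix=2
  ix=3
  ix=4
  ix=5
  ix=6
  ix=7
  ix=8
  ix=9
  ix=10
  ix=11
  ix=12

Final answer: 12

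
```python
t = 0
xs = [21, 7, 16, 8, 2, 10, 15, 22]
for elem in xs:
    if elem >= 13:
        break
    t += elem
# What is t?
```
Trace:
  t=0
  t=0, elem=21

Final answer: 0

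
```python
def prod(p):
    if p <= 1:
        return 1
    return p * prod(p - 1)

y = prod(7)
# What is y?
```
Call trace:
prod(p=7)
  prod(p=6)
    prod(p=5)
      prod(p=4)
        prod(p=3)
          prod(p=2)
            prod(p=1)
            -> return 1
          -> return 2
        -> return 6
      -> return 24
    -> return 120
  -> return 720
-> return 5040

Final answer: 5040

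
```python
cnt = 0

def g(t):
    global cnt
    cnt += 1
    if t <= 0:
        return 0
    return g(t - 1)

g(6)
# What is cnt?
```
Call trace:
g(t=6)
  g(t=5)
    g(t=4)
      g(t=3)
        g(t=2)
          g(t=1)
            g(t=0)
            -> return 0
          -> return 0
        -> return 0
      -> return 0
    -> return 0
  -> return 0
-> return 0

cnt is incremented once per call. g is entered once for each t = 6, 5, 4, 3, 2, 1, 0 (the t <= 0 call returns without recursing), i.e. 6 + 1 calls.
cnt = 7

Final answer: 7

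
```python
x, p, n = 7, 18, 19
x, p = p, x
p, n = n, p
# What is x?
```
Trace:
  x=7, p=18, n=19
  x=18, p=7, n=19
  x=18, p=19, n=7

Final answer: 18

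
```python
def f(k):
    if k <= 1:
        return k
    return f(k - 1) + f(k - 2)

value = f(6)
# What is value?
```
Call trace (a repeated sub-call is expanded the first time; later identical calls just restate its return value):
f(k=6)
  f(k=5)
    f(k=4)
      f(k=3)
        f(k=2)
          f(k=1)
          -> return 1
          f(k=0)
          -> return 0
        -> return 1
        f(k=1)
        -> return 1
      -> return 2
      f(k=2) -> return 1  (same call as traced above)
    -> return 3
    f(k=3) -> return 2  (same call as traced above)
  -> return 5
  f(k=4) -> return 3  (same call as traced above)
-> return 8

Final answer: 8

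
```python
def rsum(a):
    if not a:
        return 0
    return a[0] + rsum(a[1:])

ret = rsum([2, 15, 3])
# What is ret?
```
Call trace:
rsum(a=[2, 15, 3])
  rsum(a=[15, 3])
    rsum(a=[3])
      rsum(a=[])
      -> return 0
    -> return 3
  -> return 18
-> return 20

Final answer: 20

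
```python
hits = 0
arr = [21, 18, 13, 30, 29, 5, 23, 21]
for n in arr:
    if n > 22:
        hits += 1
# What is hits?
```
Trace:
  hits=0
  hits=0, n=21
  hits=0, n=18
  hits=0, n=13
  hits=1, n=30
  hits=2, n=29
  hits=2, n=5
  hits=3, n=23
  hits=3, n=21

Final answer: 3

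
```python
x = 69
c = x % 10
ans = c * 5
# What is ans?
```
Trace:
  x=69
  x=69, c=9
  x=69, c=9, ans=45

Final answer: 45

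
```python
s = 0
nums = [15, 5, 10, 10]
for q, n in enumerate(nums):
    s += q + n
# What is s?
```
Trace:
  s=0
  s=15, q=0, n=15
  s=21, q=1, n=5
  s=33, q=2, n=10
  s=46, q=3, n=10

Final answer: 46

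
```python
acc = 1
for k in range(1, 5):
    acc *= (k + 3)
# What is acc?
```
Trace:
  acc=1
  acc=4, k=1
  acc=20, k=2
  acc=120, k=3
  acc=840, k=4

Final answer: 840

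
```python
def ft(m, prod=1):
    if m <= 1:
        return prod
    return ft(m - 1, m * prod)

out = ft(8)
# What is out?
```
Call trace:
ft(m=8, prod=1)
  ft(m=7, prod=8)
    ft(m=6, prod=56)
      ft(m=5, prod=336)
        ft(m=4, prod=1680)
          ft(m=3, prod=6720)
            ft(m=2, prod=20160)
              ft(m=1, prod=40320)
              -> return 40320
            -> return 40320
          -> return 40320
        -> return 40320
      -> return 40320
    -> return 40320
  -> return 40320
-> return 40320

Final answer: 40320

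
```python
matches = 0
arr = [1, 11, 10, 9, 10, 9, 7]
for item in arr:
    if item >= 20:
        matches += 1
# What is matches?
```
Trace:
  matches=0
  matches=0, item=1
  matches=0, item=11
  matches=0, item=10
  matches=0, item=9
  matches=0, item=10
  matches=0, item=9
  matches=0, item=7

Final answer: 0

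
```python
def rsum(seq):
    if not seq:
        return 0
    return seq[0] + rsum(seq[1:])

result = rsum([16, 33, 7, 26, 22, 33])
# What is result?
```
Call trace:
rsum(seq=[16, 33, 7, 26, 22, 33])
  rsum(seq=[33, 7, 26, 22, 33])
    rsum(seq=[7, 26, 22, 33])
      rsum(seq=[26, 22, 33])
        rsum(seq=[22, 33])
          rsum(seq=[33])
            rsum(seq=[])
            -> return 0
          -> return 33
        -> return 55
      -> return 81
    -> return 88
  -> return 121
-> return 137

Final answer: 137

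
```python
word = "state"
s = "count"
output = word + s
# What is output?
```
Trace:
  word='state'
  word='state', s='count'
  word='state', s='count', output='statecount'

Final answer: 'statecount'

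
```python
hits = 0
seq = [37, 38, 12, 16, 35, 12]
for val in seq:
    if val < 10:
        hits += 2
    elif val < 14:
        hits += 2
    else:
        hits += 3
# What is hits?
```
Trace:
  hits=0
  hits=3, val=37
  hits=6, val=38
  hits=8, val=12
  hits=11, val=16
  hits=14, val=35
  hits=16, val=12

Final answer: 16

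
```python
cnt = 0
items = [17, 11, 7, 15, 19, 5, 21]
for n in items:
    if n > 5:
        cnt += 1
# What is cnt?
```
Trace:
  cnt=0
  cnt=1, n=17
  cnt=2, n=11
  cnt=3, n=7
  cnt=4, n=15
  cnt=5, n=19
  cnt=5, n=5
  cnt=6, n=21

Final answer: 6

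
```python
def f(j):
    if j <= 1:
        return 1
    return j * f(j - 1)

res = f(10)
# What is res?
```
Call trace:
f(j=10)
  f(j=9)
    f(j=8)
      f(j=7)
        f(j=6)
          f(j=5)
            f(j=4)
              f(j=3)
                f(j=2)
                  f(j=1)
                  -> return 1
                -> return 2
              -> return 6
            -> return 24
          -> return 120
        -> return 720
      -> return 5040
    -> return 40320
  -> return 362880
-> return 3628800

Final answer: 3628800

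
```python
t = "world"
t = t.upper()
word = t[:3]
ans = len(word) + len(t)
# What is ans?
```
Trace:
  t='world'
  t='WORLD'
  t='WORLD', word='WOR'
  t='WORLD', word='WOR', ans=8

Final answer: 8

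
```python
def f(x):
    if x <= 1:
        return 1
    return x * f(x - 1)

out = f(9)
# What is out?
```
Call trace:
f(x=9)
  f(x=8)
    f(x=7)
      f(x=6)
        f(x=5)
          f(x=4)
            f(x=3)
              f(x=2)
                f(x=1)
                -> return 1
              -> return 2
            -> return 6
          -> return 24
        -> return 120
      -> return 720
    -> return 5040
  -> return 40320
-> return 362880

Final answer: 362880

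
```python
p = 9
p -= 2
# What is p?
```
Trace:
  p=9
  p=7

Final answer: 7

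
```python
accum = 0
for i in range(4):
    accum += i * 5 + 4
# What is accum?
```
Trace:
  accum=0
  accum=4, i=0
  accum=13, i=1
  accum=27, i=2
  accum=46, i=3

Final answer: 46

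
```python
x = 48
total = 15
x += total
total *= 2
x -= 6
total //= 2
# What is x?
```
Trace:
  x=48
  x=48, total=15
  x=63, total=15
  x=63, total=30
  x=57, total=30
  x=57, total=15

Final answer: 57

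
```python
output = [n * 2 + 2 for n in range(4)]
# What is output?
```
Trace:
  n=0
  n=1
  n=2
  n=3
  output=[2, 4, 6, 8]

Final answer: [2, 4, 6, 8]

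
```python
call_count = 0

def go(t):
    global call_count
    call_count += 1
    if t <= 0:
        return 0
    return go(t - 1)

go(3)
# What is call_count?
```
Call trace:
go(t=3)
  go(t=2)
    go(t=1)
      go(t=0)
      -> return 0
    -> return 0
  -> return 0
-> return 0

call_count is incremented once per call. go is entered once for each t = 3, 2, 1, 0 (the t <= 0 call returns without recursing), i.e. 3 + 1 calls.
call_count = 4

Final answer: 4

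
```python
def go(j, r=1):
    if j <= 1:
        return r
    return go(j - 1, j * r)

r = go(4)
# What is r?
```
Call trace:
go(j=4, r=1)
  go(j=3, r=4)
    go(j=2, r=12)
      go(j=1, r=24)
      -> return 24
    -> return 24
  -> return 24
-> return 24

Final answer: 24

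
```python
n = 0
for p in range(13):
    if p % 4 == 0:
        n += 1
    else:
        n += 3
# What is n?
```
Trace:
  n=0
  n=1, p=0
  n=4, p=1
  n=7, p=2
  n=10, p=3
  n=11, p=4
  n=14, p=5
  n=17, p=6
  n=20, p=7
  n=21, p=8
  n=24, p=9
  n=27, p=10
  n=30, p=11
  n=31, p=12

Final answer: 31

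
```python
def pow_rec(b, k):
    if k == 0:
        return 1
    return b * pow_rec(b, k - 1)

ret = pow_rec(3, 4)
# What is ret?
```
Call trace:
pow_rec(b=3, k=4)
  pow_rec(b=3, k=3)
    pow_rec(b=3, k=2)
      pow_rec(b=3, k=1)
        pow_rec(b=3, k=0)
        -> return 1
      -> return 3
    -> return 9
  -> return 27
-> return 81

Final answer: 81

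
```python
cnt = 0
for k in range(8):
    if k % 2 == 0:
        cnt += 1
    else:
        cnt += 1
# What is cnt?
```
Trace:
  cnt=0
  cnt=1, k=0
  cnt=2, k=1
  cnt=3, k=2
  cnt=4, k=3
  cnt=5, k=4
  cnt=6, k=5
  cnt=7, k=6
  cnt=8, k=7

Final answer: 8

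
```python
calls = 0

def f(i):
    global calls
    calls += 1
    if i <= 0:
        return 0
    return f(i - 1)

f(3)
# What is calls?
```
Call trace:
f(i=3)
  f(i=2)
    f(i=1)
      f(i=0)
      -> return 0
    -> return 0
  -> return 0
-> return 0

calls is incremented once per call. f is entered once for each i = 3, 2, 1, 0 (the i <= 0 call returns without recursing), i.e. 3 + 1 calls.
calls = 4

Final answer: 4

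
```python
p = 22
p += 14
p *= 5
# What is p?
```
Trace:
  p=22
  p=36
  p=180

Final answer: 180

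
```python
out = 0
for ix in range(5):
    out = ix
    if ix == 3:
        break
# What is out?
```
Trace:
  out=0
  out=0, ix=0
  out=1, ix=1
  out=2, ix=2
  out=3, ix=3

Final answer: 3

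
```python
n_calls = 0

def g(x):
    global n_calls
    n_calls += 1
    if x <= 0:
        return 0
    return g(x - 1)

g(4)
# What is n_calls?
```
Call trace:
g(x=4)
  g(x=3)
    g(x=2)
      g(x=1)
        g(x=0)
        -> return 0
      -> return 0
    -> return 0
  -> return 0
-> return 0

n_calls is incremented once per call. g is entered once for each x = 4, 3, 2, 1, 0 (the x <= 0 call returns without recursing), i.e. 4 + 1 calls.
n_calls = 5

Final answer: 5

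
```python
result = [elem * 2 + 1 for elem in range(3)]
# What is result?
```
Trace:
  elem=0
  elem=1
  elem=2
  result=[1, 3, 5]

Final answer: [1, 3, 5]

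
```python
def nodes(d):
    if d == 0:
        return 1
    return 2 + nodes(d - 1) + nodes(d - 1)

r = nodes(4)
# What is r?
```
Call trace (a repeated sub-call is expanded the first time; later identical calls just restate its return value):
nodes(d=4)
  nodes(d=3)
    nodes(d=2)
      nodes(d=1)
        nodes(d=0)
        -> return 1
        nodes(d=0)
        -> return 1
      -> return 4
      nodes(d=1) -> return 4  (same call as traced above)
    -> return 10
    nodes(d=2) -> return 10  (same call as traced above)
  -> return 22
  nodes(d=3) -> return 22  (same call as traced above)
-> return 46

Final answer: 46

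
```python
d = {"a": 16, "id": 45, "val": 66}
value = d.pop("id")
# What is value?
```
Trace:
  d={'a': 16, 'id': 45, 'val': 66}
  d={'a': 16, 'val': 66}, value=45

Final answer: 45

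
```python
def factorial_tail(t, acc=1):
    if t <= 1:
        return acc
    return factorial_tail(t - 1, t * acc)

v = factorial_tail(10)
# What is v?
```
Call trace:
factorial_tail(t=10, acc=1)
  factorial_tail(t=9, acc=10)
    factorial_tail(t=8, acc=90)
      factorial_tail(t=7, acc=720)
        factorial_tail(t=6, acc=5040)
          factorial_tail(t=5, acc=30240)
            factorial_tail(t=4, acc=151200)
              factorial_tail(t=3, acc=604800)
                factorial_tail(t=2, acc=1814400)
                  factorial_tail(t=1, acc=3628800)
                  -> return 3628800
                -> return 3628800
              -> return 3628800
            -> return 3628800
          -> return 3628800
        -> return 3628800
      -> return 3628800
    -> return 3628800
  -> return 3628800
-> return 3628800

Final answer: 3628800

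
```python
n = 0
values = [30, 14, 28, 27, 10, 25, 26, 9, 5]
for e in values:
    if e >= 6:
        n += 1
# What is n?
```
Trace:
  n=0
  n=1, e=30
  n=2, e=14
  n=3, e=28
  n=4, e=27
  n=5, e=10
  n=6, e=25
  n=7, e=26
  n=8, e=9
  n=8, e=5

Final answer: 8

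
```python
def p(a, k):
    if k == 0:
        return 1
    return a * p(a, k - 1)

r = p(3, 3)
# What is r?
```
Call trace:
p(a=3, k=3)
  p(a=3, k=2)
    p(a=3, k=1)
      p(a=3, k=0)
      -> return 1
    -> return 3
  -> return 9
-> return 27

Final answer: 27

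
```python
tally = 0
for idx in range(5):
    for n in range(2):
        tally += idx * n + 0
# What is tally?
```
Trace:
  tally=0
  tally=0, idx=0, n=0
  tally=0, idx=0, n=1
  tally=0, idx=1, n=0
  tally=1, idx=1, n=1
  tally=1, idx=2, n=0
  tally=3, idx=2, n=1
  tally=3, idx=3, n=0
  tally=6, idx=3, n=1
  tally=6, idx=4, n=0
  tally=10, idx=4, n=1

Final answer: 10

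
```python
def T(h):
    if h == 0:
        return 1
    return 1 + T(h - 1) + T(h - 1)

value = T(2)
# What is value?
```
Call trace (a repeated sub-call is expanded the first time; later identical calls just restate its return value):
T(h=2)
  T(h=1)
    T(h=0)
    -> return 1
    T(h=0)
    -> return 1
  -> return 3
  T(h=1) -> return 3  (same call as traced above)
-> return 7

Final answer: 7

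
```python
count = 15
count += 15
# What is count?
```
Trace:
  count=15
  count=30

Final answer: 30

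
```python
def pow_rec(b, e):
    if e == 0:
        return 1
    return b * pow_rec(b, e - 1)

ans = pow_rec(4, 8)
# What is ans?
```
Call trace:
pow_rec(b=4, e=8)
  pow_rec(b=4, e=7)
    pow_rec(b=4, e=6)
      pow_rec(b=4, e=5)
        pow_rec(b=4, e=4)
          pow_rec(b=4, e=3)
            pow_rec(b=4, e=2)
              pow_rec(b=4, e=1)
                pow_rec(b=4, e=0)
                -> return 1
              -> return 4
            -> return 16
          -> return 64
        -> return 256
      -> return 1024
    -> return 4096
  -> return 16384
-> return 65536

Final answer: 65536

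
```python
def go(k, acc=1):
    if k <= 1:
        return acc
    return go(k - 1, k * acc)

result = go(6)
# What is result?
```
Call trace:
go(k=6, acc=1)
  go(k=5, acc=6)
    go(k=4, acc=30)
      go(k=3, acc=120)
        go(k=2, acc=360)
          go(k=1, acc=720)
          -> return 720
        -> return 720
      -> return 720
    -> return 720
  -> return 720
-> return 720

Final answer: 720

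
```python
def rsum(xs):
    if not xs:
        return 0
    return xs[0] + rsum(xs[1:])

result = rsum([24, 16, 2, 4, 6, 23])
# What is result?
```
Call trace:
rsum(xs=[24, 16, 2, 4, 6, 23])
  rsum(xs=[16, 2, 4, 6, 23])
    rsum(xs=[2, 4, 6, 23])
      rsum(xs=[4, 6, 23])
        rsum(xs=[6, 23])
          rsum(xs=[23])
            rsum(xs=[])
            -> return 0
          -> return 23
        -> return 29
      -> return 33
    -> return 35
  -> return 51
-> return 75

Final answer: 75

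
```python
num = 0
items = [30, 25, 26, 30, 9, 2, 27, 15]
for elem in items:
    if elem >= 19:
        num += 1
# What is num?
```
Trace:
  num=0
  num=1, elem=30
  num=2, elem=25
  num=3, elem=26
  num=4, elem=30
  num=4, elem=9
  num=4, elem=2
  num=5, elem=27
  num=5, elem=15

Final answer: 5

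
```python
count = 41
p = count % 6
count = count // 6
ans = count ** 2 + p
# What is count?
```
Trace:
  count=41
  count=41, p=5
  count=6, p=5
  count=6, p=5, ans=41

Final answer: 6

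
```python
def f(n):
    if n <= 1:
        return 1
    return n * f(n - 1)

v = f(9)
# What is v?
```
Call trace:
f(n=9)
  f(n=8)
    f(n=7)
      f(n=6)
        f(n=5)
          f(n=4)
            f(n=3)
              f(n=2)
                f(n=1)
                -> return 1
              -> return 2
            -> return 6
          -> return 24
        -> return 120
      -> return 720
    -> return 5040
  -> return 40320
-> return 362880

Final answer: 362880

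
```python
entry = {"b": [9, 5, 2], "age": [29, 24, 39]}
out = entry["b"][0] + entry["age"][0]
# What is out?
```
Trace:
  entry={'b': [9, 5, 2], 'age': [29, 24, 39]}
  entry={'b': [9, 5, 2], 'age': [29, 24, 39]}, out=38

Final answer: 38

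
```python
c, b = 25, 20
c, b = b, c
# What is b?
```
Trace:
  c=25, b=20
  c=20, b=25

Final answer: 25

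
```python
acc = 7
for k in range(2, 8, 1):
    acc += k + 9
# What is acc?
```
Trace:
  acc=7
  acc=18, k=2
  acc=30, k=3
  acc=43, k=4
  acc=57, k=5
  acc=72, k=6
  acc=88, k=7

Final answer: 88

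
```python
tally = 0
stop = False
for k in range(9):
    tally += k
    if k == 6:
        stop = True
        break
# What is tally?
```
Trace:
  tally=0
  tally=0, stop=False
  tally=0, stop=False, k=0
  tally=1, stop=False, k=1
  tally=3, stop=False, k=2
  tally=6, stop=False, k=3
  tally=10, stop=False, k=4
  tally=15, stop=False, k=5
  tally=21, stop=True, k=6

Final answer: 21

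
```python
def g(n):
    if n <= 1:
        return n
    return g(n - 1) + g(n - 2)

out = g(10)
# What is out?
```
Call trace (a repeated sub-call is expanded the first time; later identical calls just restate its return value):
g(n=10)
  g(n=9)
    g(n=8)
      g(n=7)
        g(n=6)
          g(n=5)
            g(n=4)
              g(n=3)
                g(n=2)
                  g(n=1)
                  -> return 1
                  g(n=0)
                  -> return 0
                -> return 1
                g(n=1)
                -> return 1
              -> return 2
              g(n=2) -> return 1  (same call as traced above)
            -> return 3
            g(n=3) -> return 2  (same call as traced above)
          -> return 5
          g(n=4) -> return 3  (same call as traced above)
        -> return 8
        g(n=5) -> return 5  (same call as traced above)
      -> return 13
      g(n=6) -> return 8  (same call as traced above)
    -> return 21
    g(n=7) -> return 13  (same call as traced above)
  -> return 34
  g(n=8) -> return 21  (same call as traced above)
-> return 55

Final answer: 55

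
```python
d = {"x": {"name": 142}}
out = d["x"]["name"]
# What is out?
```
Trace:
  d={'x': {'name': 142}}
  d={'x': {'name': 142}}, out=142

Final answer: 142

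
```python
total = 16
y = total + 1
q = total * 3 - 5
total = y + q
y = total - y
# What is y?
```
Trace:
  total=16
  total=16, y=17
  total=16, y=17, q=43
  total=60, y=17, q=43
  total=60, y=43, q=43

Final answer: 43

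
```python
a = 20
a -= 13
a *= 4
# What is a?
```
Trace:
  a=20
  a=7
  a=28

Final answer: 28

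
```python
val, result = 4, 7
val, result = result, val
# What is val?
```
Trace:
  val=4, result=7
  val=7, result=4

Final answer: 7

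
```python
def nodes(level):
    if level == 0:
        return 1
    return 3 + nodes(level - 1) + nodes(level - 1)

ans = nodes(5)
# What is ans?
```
Call trace (a repeated sub-call is expanded the first time; later identical calls just restate its return value):
nodes(level=5)
  nodes(level=4)
    nodes(level=3)
      nodes(level=2)
        nodes(level=1)
          nodes(level=0)
          -> return 1
          nodes(level=0)
          -> return 1
        -> return 5
        nodes(level=1) -> return 5  (same call as traced above)
      -> return 13
      nodes(level=2) -> return 13  (same call as traced above)
    -> return 29
    nodes(level=3) -> return 29  (same call as traced above)
  -> return 61
  nodes(level=4) -> return 61  (same call as traced above)
-> return 125

Final answer: 125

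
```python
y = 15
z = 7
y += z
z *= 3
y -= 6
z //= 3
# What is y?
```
Trace:
  y=15
  y=15, z=7
  y=22, z=7
  y=22, z=21
  y=16, z=21
  y=16, z=7

Final answer: 16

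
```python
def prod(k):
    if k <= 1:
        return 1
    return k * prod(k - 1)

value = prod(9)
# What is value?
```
Call trace:
prod(k=9)
  prod(k=8)
    prod(k=7)
      prod(k=6)
        prod(k=5)
          prod(k=4)
            prod(k=3)
              prod(k=2)
                prod(k=1)
                -> return 1
              -> return 2
            -> return 6
          -> return 24
        -> return 120
      -> return 720
    -> return 5040
  -> return 40320
-> return 362880

Final answer: 362880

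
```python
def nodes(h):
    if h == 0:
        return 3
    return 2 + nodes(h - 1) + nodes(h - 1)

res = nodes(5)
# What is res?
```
Call trace (a repeated sub-call is expanded the first time; later identical calls just restate its return value):
nodes(h=5)
  nodes(h=4)
    nodes(h=3)
      nodes(h=2)
        nodes(h=1)
          nodes(h=0)
          -> return 3
          nodes(h=0)
          -> return 3
        -> return 8
        nodes(h=1) -> return 8  (same call as traced above)
      -> return 18
      nodes(h=2) -> return 18  (same call as traced above)
    -> return 38
    nodes(h=3) -> return 38  (same call as traced above)
  -> return 78
  nodes(h=4) -> return 78  (same call as traced above)
-> return 158

Final answer: 158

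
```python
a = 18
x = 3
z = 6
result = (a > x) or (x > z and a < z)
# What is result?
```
Trace:
  a=18
  a=18, x=3
  a=18, x=3, z=6
  a=18, x=3, z=6, result=True

Final answer: True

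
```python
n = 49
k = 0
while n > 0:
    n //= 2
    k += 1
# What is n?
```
Trace:
  n=49
  n=49, k=0
  n=24, k=1
  n=12, k=2
  n=6, k=3
  n=3, k=4
  n=1, k=5
  n=0, k=6

Final answer: 0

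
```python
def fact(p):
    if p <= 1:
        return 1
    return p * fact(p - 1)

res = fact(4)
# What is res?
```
Call trace:
fact(p=4)
  fact(p=3)
    fact(p=2)
      fact(p=1)
      -> return 1
    -> return 2
  -> return 6
-> return 24

Final answer: 24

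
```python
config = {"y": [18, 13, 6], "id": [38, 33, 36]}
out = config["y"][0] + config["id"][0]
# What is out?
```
Trace:
  config={'y': [18, 13, 6], 'id': [38, 33, 36]}
  config={'y': [18, 13, 6], 'id': [38, 33, 36]}, out=56

Final answer: 56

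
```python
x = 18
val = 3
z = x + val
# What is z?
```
Trace:
  x=18
  x=18, val=3
  x=18, val=3, z=21

Final answer: 21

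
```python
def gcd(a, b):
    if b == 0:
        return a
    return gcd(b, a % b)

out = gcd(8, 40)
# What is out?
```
Call trace:
gcd(a=8, b=40)
  gcd(a=40, b=8)
    gcd(a=8, b=0)
    -> return 8
  -> return 8
-> return 8

Final answer: 8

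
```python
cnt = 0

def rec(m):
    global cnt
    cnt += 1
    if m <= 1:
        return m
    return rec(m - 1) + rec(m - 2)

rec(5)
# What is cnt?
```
Call trace (a repeated sub-call is expanded the first time; later identical calls just restate its return value):
rec(m=5)
  rec(m=4)
    rec(m=3)
      rec(m=2)
        rec(m=1)
        -> return 1
        rec(m=0)
        -> return 0
      -> return 1
      rec(m=1)
      -> return 1
    -> return 2
    rec(m=2) -> return 1  (same call as traced above)
  -> return 3
  rec(m=3) -> return 2  (same call as traced above)
-> return 5

cnt is incremented once per call, so count the calls in each subtree. Let C(m) = number of calls made by rec(m).
C(0) = C(1) = 1 (base case, no recursion); C(m) = 1 + C(m - 1) + C(m - 2) otherwise.
C(2) = 1 + C(1) + C(0) = 1 + 1 + 1 = 3
C(3) = 1 + C(2) + C(1) = 1 + 3 + 1 = 5
C(4) = 1 + C(3) + C(2) = 1 + 5 + 3 = 9
C(5) = 1 + C(4) + C(3) = 1 + 9 + 5 = 15
cnt = C(5) = 15

Final answer: 15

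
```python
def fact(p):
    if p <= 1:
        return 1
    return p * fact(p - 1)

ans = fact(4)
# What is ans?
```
Call trace:
fact(p=4)
  fact(p=3)
    fact(p=2)
      fact(p=1)
      -> return 1
    -> return 2
  -> return 6
-> return 24

Final answer: 24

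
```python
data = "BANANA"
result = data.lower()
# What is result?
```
Trace:
  data='BANANA'
  data='BANANA', result='banana'

Final answer: 'banana'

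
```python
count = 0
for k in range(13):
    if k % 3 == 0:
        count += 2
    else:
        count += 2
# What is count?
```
Trace:
  count=0
  count=2, k=0
  count=4, k=1
  count=6, k=2
  count=8, k=3
  count=10, k=4
  count=12, k=5
  count=14, k=6
  count=16, k=7
  count=18, k=8
  count=20, k=9
  count=22, k=10
  count=24, k=11
  count=26, k=12

Final answer: 26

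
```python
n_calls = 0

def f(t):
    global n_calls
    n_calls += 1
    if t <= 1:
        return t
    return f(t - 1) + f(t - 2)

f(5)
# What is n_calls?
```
Call trace (a repeated sub-call is expanded the first time; later identical calls just restate its return value):
f(t=5)
  f(t=4)
    f(t=3)
      f(t=2)
        f(t=1)
        -> return 1
        f(t=0)
        -> return 0
      -> return 1
      f(t=1)
      -> return 1
    -> return 2
    f(t=2) -> return 1  (same call as traced above)
  -> return 3
  f(t=3) -> return 2  (same call as traced above)
-> return 5

n_calls is incremented once per call, so count the calls in each subtree. Let C(t) = number of calls made by f(t).
C(0) = C(1) = 1 (base case, no recursion); C(t) = 1 + C(t - 1) + C(t - 2) otherwise.
C(2) = 1 + C(1) + C(0) = 1 + 1 + 1 = 3
C(3) = 1 + C(2) + C(1) = 1 + 3 + 1 = 5
C(4) = 1 + C(3) + C(2) = 1 + 5 + 3 = 9
C(5) = 1 + C(4) + C(3) = 1 + 9 + 5 = 15
n_calls = C(5) = 15

Final answer: 15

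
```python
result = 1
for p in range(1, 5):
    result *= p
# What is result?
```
Trace:
  result=1
  result=1, p=1
  result=2, p=2
  result=6, p=3
  result=24, p=4

Final answer: 24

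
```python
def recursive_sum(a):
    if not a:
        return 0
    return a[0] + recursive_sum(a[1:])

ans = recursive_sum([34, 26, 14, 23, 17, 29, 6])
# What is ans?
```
Call trace:
recursive_sum(a=[34, 26, 14, 23, 17, 29, 6])
  recursive_sum(a=[26, 14, 23, 17, 29, 6])
    recursive_sum(a=[14, 23, 17, 29, 6])
      recursive_sum(a=[23, 17, 29, 6])
        recursive_sum(a=[17, 29, 6])
          recursive_sum(a=[29, 6])
            recursive_sum(a=[6])
              recursive_sum(a=[])
              -> return 0
            -> return 6
          -> return 35
        -> return 52
      -> return 75
    -> return 89
  -> return 115
-> return 149

Final answer: 149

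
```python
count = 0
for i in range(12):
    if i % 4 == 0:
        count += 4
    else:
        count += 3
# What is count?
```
Trace:
  count=0
  count=4, i=0
  count=7, i=1
  count=10, i=2
  count=13, i=3
  count=17, i=4
  count=20, i=5
  count=23, i=6
  count=26, i=7
  count=30, i=8
  count=33, i=9
  count=36, i=10
  count=39, i=11

Final answer: 39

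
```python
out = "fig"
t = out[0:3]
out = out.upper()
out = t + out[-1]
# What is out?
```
Trace:
  out='fig'
  out='fig', t='fig'
  out='FIG', t='fig'
  out='figG', t='fig'

Final answer: 'figG'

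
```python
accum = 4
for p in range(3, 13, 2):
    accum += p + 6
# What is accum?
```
Trace:
  accum=4
  accum=13, p=3
  accum=24, p=5
  accum=37, p=7
  accum=52, p=9
  accum=69, p=11

Final answer: 69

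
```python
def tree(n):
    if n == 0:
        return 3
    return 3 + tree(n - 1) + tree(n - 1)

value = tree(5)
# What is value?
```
Call trace (a repeated sub-call is expanded the first time; later identical calls just restate its return value):
tree(n=5)
  tree(n=4)
    tree(n=3)
      tree(n=2)
        tree(n=1)
          tree(n=0)
          -> return 3
          tree(n=0)
          -> return 3
        -> return 9
        tree(n=1) -> return 9  (same call as traced above)
      -> return 21
      tree(n=2) -> return 21  (same call as traced above)
    -> return 45
    tree(n=3) -> return 45  (same call as traced above)
  -> return 93
  tree(n=4) -> return 93  (same call as traced above)
-> return 189

Final answer: 189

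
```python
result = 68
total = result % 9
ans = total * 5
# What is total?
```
Trace:
  result=68
  result=68, total=5
  result=68, total=5, ans=25

Final answer: 5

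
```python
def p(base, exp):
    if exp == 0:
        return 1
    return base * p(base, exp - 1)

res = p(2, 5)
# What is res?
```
Call trace:
p(base=2, exp=5)
  p(base=2, exp=4)
    p(base=2, exp=3)
      p(base=2, exp=2)
        p(base=2, exp=1)
          p(base=2, exp=0)
          -> return 1
        -> return 2
      -> return 4
    -> return 8
  -> return 16
-> return 32

Final answer: 32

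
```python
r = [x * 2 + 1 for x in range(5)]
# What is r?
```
Trace:
  x=0
  x=1
  x=2
  x=3
  x=4
  r=[1, 3, 5, 7, 9]

Final answer: [1, 3, 5, 7, 9]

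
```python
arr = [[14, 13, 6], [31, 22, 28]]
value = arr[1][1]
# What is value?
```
Trace:
  arr=[[14, 13, 6], [31, 22, 28]]
  arr=[[14, 13, 6], [31, 22, 28]], value=22

Final answer: 22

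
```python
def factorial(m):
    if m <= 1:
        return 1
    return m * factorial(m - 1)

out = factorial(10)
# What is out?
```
Call trace:
factorial(m=10)
  factorial(m=9)
    factorial(m=8)
      factorial(m=7)
        factorial(m=6)
          factorial(m=5)
            factorial(m=4)
              factorial(m=3)
                factorial(m=2)
                  factorial(m=1)
                  -> return 1
                -> return 2
              -> return 6
            -> return 24
          -> return 120
        -> return 720
      -> return 5040
    -> return 40320
  -> return 362880
-> return 3628800

Final answer: 3628800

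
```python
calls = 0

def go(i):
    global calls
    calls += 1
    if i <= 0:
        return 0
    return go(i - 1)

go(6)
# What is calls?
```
Call trace:
go(i=6)
  go(i=5)
    go(i=4)
      go(i=3)
        go(i=2)
          go(i=1)
            go(i=0)
            -> return 0
          -> return 0
        -> return 0
      -> return 0
    -> return 0
  -> return 0
-> return 0

calls is incremented once per call. go is entered once for each i = 6, 5, 4, 3, 2, 1, 0 (the i <= 0 call returns without recursing), i.e. 6 + 1 calls.
calls = 7

Final answer: 7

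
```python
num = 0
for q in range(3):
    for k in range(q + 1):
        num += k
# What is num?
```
Trace:
  num=0
  num=0, q=0, k=0
  num=0, q=1, k=0
  num=1, q=1, k=1
  num=1, q=2, k=0
  num=2, q=2, k=1
  num=4, q=2, k=2

Final answer: 4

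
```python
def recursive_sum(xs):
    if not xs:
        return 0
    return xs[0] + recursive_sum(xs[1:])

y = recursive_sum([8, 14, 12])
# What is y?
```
Call trace:
recursive_sum(xs=[8, 14, 12])
  recursive_sum(xs=[14, 12])
    recursive_sum(xs=[12])
      recursive_sum(xs=[])
      -> return 0
    -> return 12
  -> return 26
-> return 34

Final answer: 34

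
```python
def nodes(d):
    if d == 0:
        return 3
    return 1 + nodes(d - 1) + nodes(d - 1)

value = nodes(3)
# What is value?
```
Call trace (a repeated sub-call is expanded the first time; later identical calls just restate its return value):
nodes(d=3)
  nodes(d=2)
    nodes(d=1)
      nodes(d=0)
      -> return 3
      nodes(d=0)
      -> return 3
    -> return 7
    nodes(d=1) -> return 7  (same call as traced above)
  -> return 15
  nodes(d=2) -> return 15  (same call as traced above)
-> return 31

Final answer: 31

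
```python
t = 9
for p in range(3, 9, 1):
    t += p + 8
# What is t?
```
Trace:
  t=9
  t=20, p=3
  t=32, p=4
  t=45, p=5
  t=59, p=6
  t=74, p=7
  t=90, p=8

Final answer: 90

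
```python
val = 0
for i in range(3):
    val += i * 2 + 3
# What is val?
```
Trace:
  val=0
  val=3, i=0
  val=8, i=1
  val=15, i=2

Final answer: 15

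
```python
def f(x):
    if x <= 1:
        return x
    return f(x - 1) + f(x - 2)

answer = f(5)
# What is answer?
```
Call trace (a repeated sub-call is expanded the first time; later identical calls just restate its return value):
f(x=5)
  f(x=4)
    f(x=3)
      f(x=2)
        f(x=1)
        -> return 1
        f(x=0)
        -> return 0
      -> return 1
      f(x=1)
      -> return 1
    -> return 2
    f(x=2) -> return 1  (same call as traced above)
  -> return 3
  f(x=3) -> return 2  (same call as traced above)
-> return 5

Final answer: 5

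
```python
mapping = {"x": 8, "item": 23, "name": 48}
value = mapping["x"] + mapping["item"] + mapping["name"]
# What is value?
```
Trace:
  mapping={'x': 8, 'item': 23, 'name': 48}
  mapping={'x': 8, 'item': 23, 'name': 48}, value=79

Final answer: 79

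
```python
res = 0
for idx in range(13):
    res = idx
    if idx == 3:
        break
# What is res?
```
Trace:
  res=0
  res=0, idx=0
  res=1, idx=1
  res=2, idx=2
  res=3, idx=3

Final answer: 3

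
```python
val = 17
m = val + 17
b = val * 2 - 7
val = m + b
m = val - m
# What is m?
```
Trace:
  val=17
  val=17, m=34
  val=17, m=34, b=27
  val=61, m=34, b=27
  val=61, m=27, b=27

Final answer: 27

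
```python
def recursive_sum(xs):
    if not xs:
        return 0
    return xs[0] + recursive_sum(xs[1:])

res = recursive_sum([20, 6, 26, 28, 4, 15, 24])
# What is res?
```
Call trace:
recursive_sum(xs=[20, 6, 26, 28, 4, 15, 24])
  recursive_sum(xs=[6, 26, 28, 4, 15, 24])
    recursive_sum(xs=[26, 28, 4, 15, 24])
      recursive_sum(xs=[28, 4, 15, 24])
        recursive_sum(xs=[4, 15, 24])
          recursive_sum(xs=[15, 24])
            recursive_sum(xs=[24])
              recursive_sum(xs=[])
              -> return 0
            -> return 24
          -> return 39
        -> return 43
      -> return 71
    -> return 97
  -> return 103
-> return 123

Final answer: 123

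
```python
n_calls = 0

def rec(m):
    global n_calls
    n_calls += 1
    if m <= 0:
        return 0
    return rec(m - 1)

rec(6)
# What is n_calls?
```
Call trace:
rec(m=6)
  rec(m=5)
    rec(m=4)
      rec(m=3)
        rec(m=2)
          rec(m=1)
            rec(m=0)
            -> return 0
          -> return 0
        -> return 0
      -> return 0
    -> return 0
  -> return 0
-> return 0

n_calls is incremented once per call. rec is entered once for each m = 6, 5, 4, 3, 2, 1, 0 (the m <= 0 call returns without recursing), i.e. 6 + 1 calls.
n_calls = 7

Final answer: 7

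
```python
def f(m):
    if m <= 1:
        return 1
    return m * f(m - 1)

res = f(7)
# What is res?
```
Call trace:
f(m=7)
  f(m=6)
    f(m=5)
      f(m=4)
        f(m=3)
          f(m=2)
            f(m=1)
            -> return 1
          -> return 2
        -> return 6
      -> return 24
    -> return 120
  -> return 720
-> return 5040

Final answer: 5040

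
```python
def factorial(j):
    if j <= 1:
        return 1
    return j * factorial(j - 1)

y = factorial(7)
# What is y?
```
Call trace:
factorial(j=7)
  factorial(j=6)
    factorial(j=5)
      factorial(j=4)
        factorial(j=3)
          factorial(j=2)
            factorial(j=1)
            -> return 1
          -> return 2
        -> return 6
      -> return 24
    -> return 120
  -> return 720
-> return 5040

Final answer: 5040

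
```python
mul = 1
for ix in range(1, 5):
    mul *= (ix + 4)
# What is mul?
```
Trace:
  mul=1
  mul=5, ix=1
  mul=30, ix=2
  mul=210, ix=3
  mul=1680, ix=4

Final answer: 1680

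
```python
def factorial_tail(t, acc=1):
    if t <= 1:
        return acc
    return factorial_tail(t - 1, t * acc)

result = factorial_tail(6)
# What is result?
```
Call trace:
factorial_tail(t=6, acc=1)
  factorial_tail(t=5, acc=6)
    factorial_tail(t=4, acc=30)
      factorial_tail(t=3, acc=120)
        factorial_tail(t=2, acc=360)
          factorial_tail(t=1, acc=720)
          -> return 720
        -> return 720
      -> return 720
    -> return 720
  -> return 720
-> return 720

Final answer: 720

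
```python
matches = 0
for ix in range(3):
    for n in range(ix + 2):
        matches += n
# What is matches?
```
Trace:
  matches=0
  matches=0, ix=0, n=0
  matches=1, ix=0, n=1
  matches=1, ix=1, n=0
  matches=2, ix=1, n=1
  matches=4, ix=1, n=2
  matches=4, ix=2, n=0
  matches=5, ix=2, n=1
  matches=7, ix=2, n=2
  matches=10, ix=2, n=3

Final answer: 10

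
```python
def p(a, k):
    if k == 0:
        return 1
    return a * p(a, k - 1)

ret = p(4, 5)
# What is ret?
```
Call trace:
p(a=4, k=5)
  p(a=4, k=4)
    p(a=4, k=3)
      p(a=4, k=2)
        p(a=4, k=1)
          p(a=4, k=0)
          -> return 1
        -> return 4
      -> return 16
    -> return 64
  -> return 256
-> return 1024

Final answer: 1024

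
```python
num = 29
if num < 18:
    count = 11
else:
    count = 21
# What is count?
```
Trace:
  num=29
  num=29, count=21

Final answer: 21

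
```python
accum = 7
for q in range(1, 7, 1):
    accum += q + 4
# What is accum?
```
Trace:
  accum=7
  accum=12, q=1
  accum=18, q=2
  accum=25, q=3
  accum=33, q=4
  accum=42, q=5
  accum=52, q=6

Final answer: 52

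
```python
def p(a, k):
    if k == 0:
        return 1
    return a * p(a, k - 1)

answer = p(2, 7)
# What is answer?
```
Call trace:
p(a=2, k=7)
  p(a=2, k=6)
    p(a=2, k=5)
      p(a=2, k=4)
        p(a=2, k=3)
          p(a=2, k=2)
            p(a=2, k=1)
              p(a=2, k=0)
              -> return 1
            -> return 2
          -> return 4
        -> return 8
      -> return 16
    -> return 32
  -> return 64
-> return 128

Final answer: 128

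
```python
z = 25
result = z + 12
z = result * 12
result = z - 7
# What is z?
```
Trace:
  z=25
  z=25, result=37
  z=444, result=37
  z=444, result=437

Final answer: 444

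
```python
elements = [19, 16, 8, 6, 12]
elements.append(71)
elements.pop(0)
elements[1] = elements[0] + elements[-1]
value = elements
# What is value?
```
Trace:
  elements=[19, 16, 8, 6, 12]
  elements=[19, 16, 8, 6, 12, 71]
  elements=[16, 8, 6, 12, 71]
  elements=[16, 87, 6, 12, 71]
  elements=[16, 87, 6, 12, 71], value=[16, 87, 6, 12, 71]

Final answer: [16, 87, 6, 12, 71]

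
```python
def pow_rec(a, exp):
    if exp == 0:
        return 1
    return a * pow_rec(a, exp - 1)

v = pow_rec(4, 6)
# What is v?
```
Call trace:
pow_rec(a=4, exp=6)
  pow_rec(a=4, exp=5)
    pow_rec(a=4, exp=4)
      pow_rec(a=4, exp=3)
        pow_rec(a=4, exp=2)
          pow_rec(a=4, exp=1)
            pow_rec(a=4, exp=0)
            -> return 1
          -> return 4
        -> return 16
      -> return 64
    -> return 256
  -> return 1024
-> return 4096

Final answer: 4096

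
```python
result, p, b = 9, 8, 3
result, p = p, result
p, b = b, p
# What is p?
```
Trace:
  result=9, p=8, b=3
  result=8, p=9, b=3
  result=8, p=3, b=9

Final answer: 3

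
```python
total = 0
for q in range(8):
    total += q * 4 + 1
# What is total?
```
Trace:
  total=0
  total=1, q=0
  total=6, q=1
  total=15, q=2
  total=28, q=3
  total=45, q=4
  total=66, q=5
  total=91, q=6
  total=120, q=7

Final answer: 120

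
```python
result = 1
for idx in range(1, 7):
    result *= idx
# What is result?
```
Trace:
  result=1
  result=1, idx=1
  result=2, idx=2
  result=6, idx=3
  result=24, idx=4
  result=120, idx=5
  result=720, idx=6

Final answer: 720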